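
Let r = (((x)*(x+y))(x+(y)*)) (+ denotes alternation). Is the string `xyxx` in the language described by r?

no

No split of xyxx into u·v has ((x)*(x+y)) matching u and (x+(y)*) matching v.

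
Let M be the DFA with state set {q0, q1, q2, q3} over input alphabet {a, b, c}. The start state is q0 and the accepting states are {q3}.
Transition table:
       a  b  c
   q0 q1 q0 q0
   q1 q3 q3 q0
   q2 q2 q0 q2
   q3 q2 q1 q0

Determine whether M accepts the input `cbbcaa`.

q0 --c--> q0
q0 --b--> q0
q0 --b--> q0
q0 --c--> q0
q0 --a--> q1
q1 --a--> q3
End in state q3, which is an accepting state.

accepted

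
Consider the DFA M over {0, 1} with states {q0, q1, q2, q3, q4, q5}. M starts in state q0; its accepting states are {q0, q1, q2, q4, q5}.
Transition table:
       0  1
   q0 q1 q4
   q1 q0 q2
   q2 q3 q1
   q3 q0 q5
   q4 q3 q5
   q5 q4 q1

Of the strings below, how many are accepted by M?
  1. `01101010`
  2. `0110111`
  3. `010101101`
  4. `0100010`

3

`01101010`: accepted
`0110111`: accepted
`010101101`: accepted
`0100010`: rejected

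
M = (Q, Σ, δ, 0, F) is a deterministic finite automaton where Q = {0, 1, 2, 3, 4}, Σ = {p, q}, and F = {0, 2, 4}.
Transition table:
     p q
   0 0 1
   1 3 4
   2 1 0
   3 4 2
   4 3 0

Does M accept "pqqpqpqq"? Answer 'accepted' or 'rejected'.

0 --p--> 0
0 --q--> 1
1 --q--> 4
4 --p--> 3
3 --q--> 2
2 --p--> 1
1 --q--> 4
4 --q--> 0
End in state 0, which is an accepting state.

accepted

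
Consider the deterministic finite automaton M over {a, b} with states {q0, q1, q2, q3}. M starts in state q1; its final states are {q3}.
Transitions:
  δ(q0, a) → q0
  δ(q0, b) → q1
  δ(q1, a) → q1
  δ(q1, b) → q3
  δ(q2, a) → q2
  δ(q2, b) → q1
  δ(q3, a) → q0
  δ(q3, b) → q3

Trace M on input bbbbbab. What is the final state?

q1 --b--> q3
q3 --b--> q3
q3 --b--> q3
q3 --b--> q3
q3 --b--> q3
q3 --a--> q0
q0 --b--> q1

q1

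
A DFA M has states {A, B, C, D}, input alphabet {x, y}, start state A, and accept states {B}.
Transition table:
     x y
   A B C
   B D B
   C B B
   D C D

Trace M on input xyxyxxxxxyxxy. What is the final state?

A --x--> B
B --y--> B
B --x--> D
D --y--> D
D --x--> C
C --x--> B
B --x--> D
D --x--> C
C --x--> B
B --y--> B
B --x--> D
D --x--> C
C --y--> B

B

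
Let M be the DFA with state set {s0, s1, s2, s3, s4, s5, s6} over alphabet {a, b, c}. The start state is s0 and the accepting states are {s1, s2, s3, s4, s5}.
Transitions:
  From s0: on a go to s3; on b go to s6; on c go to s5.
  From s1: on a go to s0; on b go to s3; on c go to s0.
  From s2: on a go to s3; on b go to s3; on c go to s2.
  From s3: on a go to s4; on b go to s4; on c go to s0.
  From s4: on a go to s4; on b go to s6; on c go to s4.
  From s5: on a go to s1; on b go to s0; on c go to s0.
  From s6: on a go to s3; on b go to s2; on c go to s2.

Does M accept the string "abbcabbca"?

s0 --a--> s3
s3 --b--> s4
s4 --b--> s6
s6 --c--> s2
s2 --a--> s3
s3 --b--> s4
s4 --b--> s6
s6 --c--> s2
s2 --a--> s3
End in state s3, which is an accepting state.

accepted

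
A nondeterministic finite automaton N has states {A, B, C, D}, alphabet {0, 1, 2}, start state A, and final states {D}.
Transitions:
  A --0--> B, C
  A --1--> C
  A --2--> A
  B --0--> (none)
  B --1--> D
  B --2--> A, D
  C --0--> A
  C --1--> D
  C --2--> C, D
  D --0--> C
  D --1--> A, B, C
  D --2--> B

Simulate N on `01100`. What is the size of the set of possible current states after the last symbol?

Start: {A}
read 0: {B, C}
read 1: {D}
read 1: {A, B, C}
read 0: {A, B, C}
read 0: {A, B, C}
Final reachable set {A, B, C} has 3 states.

3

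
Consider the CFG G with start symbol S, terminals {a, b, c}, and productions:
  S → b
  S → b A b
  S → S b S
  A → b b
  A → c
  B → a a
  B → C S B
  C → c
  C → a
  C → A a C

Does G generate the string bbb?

yes

S ⇒ SbS ⇒ bbS ⇒ bbb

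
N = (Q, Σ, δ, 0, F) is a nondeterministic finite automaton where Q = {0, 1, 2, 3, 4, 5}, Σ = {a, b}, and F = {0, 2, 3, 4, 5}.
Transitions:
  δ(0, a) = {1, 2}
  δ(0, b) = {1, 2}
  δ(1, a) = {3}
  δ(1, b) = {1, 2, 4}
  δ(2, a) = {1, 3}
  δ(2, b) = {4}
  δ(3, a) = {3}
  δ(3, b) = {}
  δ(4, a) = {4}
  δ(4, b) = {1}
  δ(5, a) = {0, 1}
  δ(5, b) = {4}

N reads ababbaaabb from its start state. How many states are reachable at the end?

3

Start: {0}
read a: {1, 2}
read b: {1, 2, 4}
read a: {1, 3, 4}
read b: {1, 2, 4}
read b: {1, 2, 4}
read a: {1, 3, 4}
read a: {3, 4}
read a: {3, 4}
read b: {1}
read b: {1, 2, 4}
Final reachable set {1, 2, 4} has 3 states.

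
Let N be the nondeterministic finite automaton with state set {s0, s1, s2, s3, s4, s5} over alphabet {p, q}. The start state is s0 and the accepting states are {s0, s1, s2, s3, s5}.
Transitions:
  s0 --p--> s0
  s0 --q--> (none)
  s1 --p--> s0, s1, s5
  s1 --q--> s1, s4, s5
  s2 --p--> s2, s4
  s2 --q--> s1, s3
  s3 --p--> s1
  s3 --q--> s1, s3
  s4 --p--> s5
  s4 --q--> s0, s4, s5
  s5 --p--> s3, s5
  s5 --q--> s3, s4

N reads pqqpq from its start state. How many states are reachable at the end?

Start: {s0}
read p: {s0}
read q: {}
The reachable set is empty and stays empty for the remaining 3 symbols.
Final reachable set {} has 0 states.

0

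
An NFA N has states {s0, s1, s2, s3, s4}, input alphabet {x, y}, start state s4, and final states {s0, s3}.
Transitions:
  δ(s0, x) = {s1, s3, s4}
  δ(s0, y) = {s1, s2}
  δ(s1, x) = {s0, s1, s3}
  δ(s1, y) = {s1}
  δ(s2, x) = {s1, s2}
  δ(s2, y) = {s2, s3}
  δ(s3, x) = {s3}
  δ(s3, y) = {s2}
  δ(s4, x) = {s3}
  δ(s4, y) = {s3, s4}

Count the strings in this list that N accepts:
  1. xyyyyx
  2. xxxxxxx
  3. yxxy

2

xyyyyx: accepted
xxxxxxx: accepted
yxxy: rejected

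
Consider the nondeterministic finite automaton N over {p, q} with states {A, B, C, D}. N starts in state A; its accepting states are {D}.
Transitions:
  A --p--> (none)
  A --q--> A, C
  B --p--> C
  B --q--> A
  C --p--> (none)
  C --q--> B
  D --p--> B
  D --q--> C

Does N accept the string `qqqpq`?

rejected

Start: {A}
read q: {A, C}
read q: {A, B, C}
read q: {A, B, C}
read p: {C}
read q: {B}
Reachable ∩ accepting = {} — empty.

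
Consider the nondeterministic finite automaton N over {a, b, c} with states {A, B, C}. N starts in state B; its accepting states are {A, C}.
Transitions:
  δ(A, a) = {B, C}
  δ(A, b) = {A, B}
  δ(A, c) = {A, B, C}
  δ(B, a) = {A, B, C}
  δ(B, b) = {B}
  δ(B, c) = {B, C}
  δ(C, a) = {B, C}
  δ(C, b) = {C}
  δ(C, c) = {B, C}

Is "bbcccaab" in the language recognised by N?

Start: {B}
read b: {B}
read b: {B}
read c: {B, C}
read c: {B, C}
read c: {B, C}
read a: {A, B, C}
read a: {A, B, C}
read b: {A, B, C}
Reachable ∩ accepting = {A, C} — nonempty.

accepted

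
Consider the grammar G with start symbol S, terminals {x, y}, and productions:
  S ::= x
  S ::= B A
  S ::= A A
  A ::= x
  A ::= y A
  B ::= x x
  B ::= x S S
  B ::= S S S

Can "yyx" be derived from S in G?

no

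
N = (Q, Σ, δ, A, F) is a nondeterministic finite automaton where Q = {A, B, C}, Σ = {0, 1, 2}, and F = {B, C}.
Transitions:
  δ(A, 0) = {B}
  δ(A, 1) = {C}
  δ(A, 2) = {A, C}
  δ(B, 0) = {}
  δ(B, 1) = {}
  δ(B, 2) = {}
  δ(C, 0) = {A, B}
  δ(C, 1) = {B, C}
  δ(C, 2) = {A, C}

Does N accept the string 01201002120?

Start: {A}
read 0: {B}
read 1: {}
The reachable set is empty and stays empty for the remaining 9 symbols.
Reachable ∩ accepting = {} — empty.

rejected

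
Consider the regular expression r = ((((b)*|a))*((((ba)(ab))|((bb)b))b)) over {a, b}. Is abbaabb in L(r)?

yes

Split as ab·baabb: (((b)*|a))* matches ab and ((((ba)(ab))|((bb)b))b) matches baabb.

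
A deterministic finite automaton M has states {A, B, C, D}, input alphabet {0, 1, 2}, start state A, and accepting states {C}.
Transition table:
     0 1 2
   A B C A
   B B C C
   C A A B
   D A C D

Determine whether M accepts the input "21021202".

A --2--> A
A --1--> C
C --0--> A
A --2--> A
A --1--> C
C --2--> B
B --0--> B
B --2--> C
End in state C, which is an accepting state.

accepted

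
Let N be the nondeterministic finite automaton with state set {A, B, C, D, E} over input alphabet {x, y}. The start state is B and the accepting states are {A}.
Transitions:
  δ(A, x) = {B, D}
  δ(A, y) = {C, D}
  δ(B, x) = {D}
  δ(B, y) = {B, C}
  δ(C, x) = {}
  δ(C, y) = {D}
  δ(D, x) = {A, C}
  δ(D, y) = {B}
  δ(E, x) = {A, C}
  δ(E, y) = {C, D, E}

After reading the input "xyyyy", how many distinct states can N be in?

Start: {B}
read x: {D}
read y: {B}
read y: {B, C}
read y: {B, C, D}
read y: {B, C, D}
Final reachable set {B, C, D} has 3 states.

3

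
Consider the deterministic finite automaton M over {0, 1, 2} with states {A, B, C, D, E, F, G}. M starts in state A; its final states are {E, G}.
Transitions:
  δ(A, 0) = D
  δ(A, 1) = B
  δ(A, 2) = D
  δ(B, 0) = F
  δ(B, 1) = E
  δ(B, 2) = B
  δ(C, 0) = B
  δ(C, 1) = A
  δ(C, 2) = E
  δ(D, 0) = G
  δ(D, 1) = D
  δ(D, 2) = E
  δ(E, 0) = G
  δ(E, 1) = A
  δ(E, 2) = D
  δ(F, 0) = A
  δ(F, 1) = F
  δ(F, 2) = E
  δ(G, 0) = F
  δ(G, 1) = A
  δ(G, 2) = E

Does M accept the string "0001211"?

rejected

A --0--> D
D --0--> G
G --0--> F
F --1--> F
F --2--> E
E --1--> A
A --1--> B
End in state B, which is not an accepting state.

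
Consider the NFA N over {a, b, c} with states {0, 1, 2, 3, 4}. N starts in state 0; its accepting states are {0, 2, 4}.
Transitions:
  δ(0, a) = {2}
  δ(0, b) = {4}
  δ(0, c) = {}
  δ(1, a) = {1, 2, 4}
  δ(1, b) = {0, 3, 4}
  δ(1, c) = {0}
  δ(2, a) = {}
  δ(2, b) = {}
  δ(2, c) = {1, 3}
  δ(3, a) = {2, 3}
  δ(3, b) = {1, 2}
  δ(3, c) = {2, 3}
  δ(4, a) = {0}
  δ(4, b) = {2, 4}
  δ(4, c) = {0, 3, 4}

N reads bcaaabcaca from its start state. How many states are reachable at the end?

5

Start: {0}
read b: {4}
read c: {0, 3, 4}
read a: {0, 2, 3}
read a: {2, 3}
read a: {2, 3}
read b: {1, 2}
read c: {0, 1, 3}
read a: {1, 2, 3, 4}
read c: {0, 1, 2, 3, 4}
read a: {0, 1, 2, 3, 4}
Final reachable set {0, 1, 2, 3, 4} has 5 states.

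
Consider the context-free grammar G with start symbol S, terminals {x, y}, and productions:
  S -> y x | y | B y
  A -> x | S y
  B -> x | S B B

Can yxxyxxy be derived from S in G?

S ⇒ By ⇒ SBBy ⇒ yxBBy ⇒ yxxBy ⇒ yxxSBBy ⇒ yxxyBBy ⇒ yxxyxBy ⇒ yxxyxxy

yes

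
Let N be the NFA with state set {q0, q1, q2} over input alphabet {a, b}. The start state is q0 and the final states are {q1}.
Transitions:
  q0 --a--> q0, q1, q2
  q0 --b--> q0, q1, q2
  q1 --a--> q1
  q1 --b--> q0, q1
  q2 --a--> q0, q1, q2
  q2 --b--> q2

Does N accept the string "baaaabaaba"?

Start: {q0}
read b: {q0, q1, q2}
read a: {q0, q1, q2}
read a: {q0, q1, q2}
read a: {q0, q1, q2}
read a: {q0, q1, q2}
read b: {q0, q1, q2}
read a: {q0, q1, q2}
read a: {q0, q1, q2}
read b: {q0, q1, q2}
read a: {q0, q1, q2}
Reachable ∩ accepting = {q1} — nonempty.

accepted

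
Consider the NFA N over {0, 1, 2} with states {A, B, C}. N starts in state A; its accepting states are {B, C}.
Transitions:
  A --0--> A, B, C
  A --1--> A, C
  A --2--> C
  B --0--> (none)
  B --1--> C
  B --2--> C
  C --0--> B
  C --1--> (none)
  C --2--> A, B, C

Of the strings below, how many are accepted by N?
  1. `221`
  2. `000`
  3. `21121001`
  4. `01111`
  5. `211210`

`221`: accepted
`000`: accepted
`21121001`: rejected
`01111`: accepted
`211210`: rejected

3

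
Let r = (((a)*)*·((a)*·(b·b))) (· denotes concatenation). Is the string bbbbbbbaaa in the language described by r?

no

No split of bbbbbbbaaa into u·v has ((a)*)* matching u and ((a)*·(b·b)) matching v.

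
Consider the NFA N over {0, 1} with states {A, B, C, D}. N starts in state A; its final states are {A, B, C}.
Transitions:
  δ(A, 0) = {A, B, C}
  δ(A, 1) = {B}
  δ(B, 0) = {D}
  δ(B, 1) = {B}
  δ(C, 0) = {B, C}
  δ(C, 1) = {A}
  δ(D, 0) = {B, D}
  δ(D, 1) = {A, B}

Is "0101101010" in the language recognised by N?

accepted

Start: {A}
read 0: {A, B, C}
read 1: {A, B}
read 0: {A, B, C, D}
read 1: {A, B}
read 1: {B}
read 0: {D}
read 1: {A, B}
read 0: {A, B, C, D}
read 1: {A, B}
read 0: {A, B, C, D}
Reachable ∩ accepting = {A, B, C} — nonempty.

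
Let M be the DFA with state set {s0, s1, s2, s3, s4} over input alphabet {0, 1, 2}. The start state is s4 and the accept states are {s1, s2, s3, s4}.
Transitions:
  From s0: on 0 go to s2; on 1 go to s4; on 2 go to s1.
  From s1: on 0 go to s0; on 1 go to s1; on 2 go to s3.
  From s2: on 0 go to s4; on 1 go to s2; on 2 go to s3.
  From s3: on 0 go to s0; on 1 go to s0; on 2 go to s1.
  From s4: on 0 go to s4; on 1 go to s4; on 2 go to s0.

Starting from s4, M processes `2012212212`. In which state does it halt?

s3

s4 --2--> s0
s0 --0--> s2
s2 --1--> s2
s2 --2--> s3
s3 --2--> s1
s1 --1--> s1
s1 --2--> s3
s3 --2--> s1
s1 --1--> s1
s1 --2--> s3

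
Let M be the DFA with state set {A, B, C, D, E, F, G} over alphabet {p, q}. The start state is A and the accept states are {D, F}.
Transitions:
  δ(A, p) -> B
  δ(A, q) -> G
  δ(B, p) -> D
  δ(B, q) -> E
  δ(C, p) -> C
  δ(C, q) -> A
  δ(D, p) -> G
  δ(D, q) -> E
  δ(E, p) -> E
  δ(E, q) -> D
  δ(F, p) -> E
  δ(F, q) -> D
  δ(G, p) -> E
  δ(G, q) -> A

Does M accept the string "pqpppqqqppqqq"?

accepted

A --p--> B
B --q--> E
E --p--> E
E --p--> E
E --p--> E
E --q--> D
D --q--> E
E --q--> D
D --p--> G
G --p--> E
E --q--> D
D --q--> E
E --q--> D
End in state D, which is an accepting state.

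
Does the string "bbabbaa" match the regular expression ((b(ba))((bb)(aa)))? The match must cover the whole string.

Split as bba·bbaa: (b(ba)) matches bba and ((bb)(aa)) matches bbaa.

yes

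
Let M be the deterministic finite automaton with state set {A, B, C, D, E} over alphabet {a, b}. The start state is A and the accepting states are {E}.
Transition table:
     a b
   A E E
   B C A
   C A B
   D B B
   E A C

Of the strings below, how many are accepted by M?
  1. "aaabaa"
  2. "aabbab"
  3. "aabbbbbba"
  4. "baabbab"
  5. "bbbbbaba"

2

"aaabaa": accepted
"aabbab": accepted
"aabbbbbba": rejected
"baabbab": rejected
"bbbbbaba": rejected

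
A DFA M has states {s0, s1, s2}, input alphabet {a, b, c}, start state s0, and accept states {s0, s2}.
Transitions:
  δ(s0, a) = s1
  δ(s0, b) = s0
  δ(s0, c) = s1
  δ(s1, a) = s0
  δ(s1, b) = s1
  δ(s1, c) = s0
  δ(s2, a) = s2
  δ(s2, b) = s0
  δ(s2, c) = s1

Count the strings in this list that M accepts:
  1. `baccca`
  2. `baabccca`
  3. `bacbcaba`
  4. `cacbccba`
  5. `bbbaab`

3

`baccca`: rejected
`baabccca`: accepted
`bacbcaba`: rejected
`cacbccba`: accepted
`bbbaab`: accepted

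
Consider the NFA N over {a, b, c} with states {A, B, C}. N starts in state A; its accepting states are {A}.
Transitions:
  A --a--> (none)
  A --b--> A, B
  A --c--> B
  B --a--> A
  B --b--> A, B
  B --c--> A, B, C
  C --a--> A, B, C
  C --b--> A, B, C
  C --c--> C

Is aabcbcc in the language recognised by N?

rejected

Start: {A}
read a: {}
The reachable set is empty and stays empty for the remaining 6 symbols.
Reachable ∩ accepting = {} — empty.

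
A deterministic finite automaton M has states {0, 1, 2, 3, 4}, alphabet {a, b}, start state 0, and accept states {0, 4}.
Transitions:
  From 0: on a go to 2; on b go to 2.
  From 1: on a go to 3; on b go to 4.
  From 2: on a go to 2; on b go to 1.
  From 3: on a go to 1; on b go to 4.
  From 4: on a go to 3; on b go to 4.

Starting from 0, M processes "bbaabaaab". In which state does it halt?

0 --b--> 2
2 --b--> 1
1 --a--> 3
3 --a--> 1
1 --b--> 4
4 --a--> 3
3 --a--> 1
1 --a--> 3
3 --b--> 4

4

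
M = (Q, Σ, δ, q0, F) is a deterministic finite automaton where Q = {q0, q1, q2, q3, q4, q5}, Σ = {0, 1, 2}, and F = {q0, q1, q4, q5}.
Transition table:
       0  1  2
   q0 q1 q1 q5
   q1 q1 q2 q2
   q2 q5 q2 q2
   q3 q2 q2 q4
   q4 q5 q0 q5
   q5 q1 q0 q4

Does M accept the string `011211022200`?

accepted

q0 --0--> q1
q1 --1--> q2
q2 --1--> q2
q2 --2--> q2
q2 --1--> q2
q2 --1--> q2
q2 --0--> q5
q5 --2--> q4
q4 --2--> q5
q5 --2--> q4
q4 --0--> q5
q5 --0--> q1
End in state q1, which is an accepting state.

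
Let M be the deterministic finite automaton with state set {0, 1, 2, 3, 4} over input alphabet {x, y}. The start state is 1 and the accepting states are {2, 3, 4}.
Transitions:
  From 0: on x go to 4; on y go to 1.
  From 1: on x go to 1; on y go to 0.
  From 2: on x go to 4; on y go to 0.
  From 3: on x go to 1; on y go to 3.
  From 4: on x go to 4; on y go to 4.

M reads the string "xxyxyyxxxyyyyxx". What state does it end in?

4

1 --x--> 1
1 --x--> 1
1 --y--> 0
0 --x--> 4
4 --y--> 4
4 --y--> 4
4 --x--> 4
4 --x--> 4
4 --x--> 4
4 --y--> 4
4 --y--> 4
4 --y--> 4
4 --y--> 4
4 --x--> 4
4 --x--> 4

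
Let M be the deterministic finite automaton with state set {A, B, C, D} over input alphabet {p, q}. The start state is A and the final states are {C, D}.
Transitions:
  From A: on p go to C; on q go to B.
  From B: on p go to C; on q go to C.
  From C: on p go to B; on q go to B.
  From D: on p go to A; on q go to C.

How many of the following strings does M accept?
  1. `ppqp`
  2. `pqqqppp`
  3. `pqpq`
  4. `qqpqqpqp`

2

`ppqp`: rejected
`pqqqppp`: accepted
`pqpq`: rejected
`qqpqqpqp`: accepted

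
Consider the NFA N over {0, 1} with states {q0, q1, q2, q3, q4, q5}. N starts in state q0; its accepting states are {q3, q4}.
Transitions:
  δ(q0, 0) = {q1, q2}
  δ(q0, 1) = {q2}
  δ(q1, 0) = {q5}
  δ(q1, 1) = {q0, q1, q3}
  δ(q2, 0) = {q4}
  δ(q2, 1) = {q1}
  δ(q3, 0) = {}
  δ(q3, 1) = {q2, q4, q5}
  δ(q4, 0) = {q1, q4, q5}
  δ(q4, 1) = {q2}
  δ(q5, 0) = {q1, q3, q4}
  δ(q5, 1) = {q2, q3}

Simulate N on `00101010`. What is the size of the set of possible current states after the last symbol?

Start: {q0}
read 0: {q1, q2}
read 0: {q4, q5}
read 1: {q2, q3}
read 0: {q4}
read 1: {q2}
read 0: {q4}
read 1: {q2}
read 0: {q4}
Final reachable set {q4} has 1 state.

1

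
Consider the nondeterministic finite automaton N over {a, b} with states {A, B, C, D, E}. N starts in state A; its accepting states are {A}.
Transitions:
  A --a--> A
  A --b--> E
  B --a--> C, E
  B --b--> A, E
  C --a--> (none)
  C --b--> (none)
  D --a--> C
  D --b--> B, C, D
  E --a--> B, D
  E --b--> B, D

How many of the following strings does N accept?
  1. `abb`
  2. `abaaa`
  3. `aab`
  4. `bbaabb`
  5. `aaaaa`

`abb`: rejected
`abaaa`: rejected
`aab`: rejected
`bbaabb`: accepted
`aaaaa`: accepted

2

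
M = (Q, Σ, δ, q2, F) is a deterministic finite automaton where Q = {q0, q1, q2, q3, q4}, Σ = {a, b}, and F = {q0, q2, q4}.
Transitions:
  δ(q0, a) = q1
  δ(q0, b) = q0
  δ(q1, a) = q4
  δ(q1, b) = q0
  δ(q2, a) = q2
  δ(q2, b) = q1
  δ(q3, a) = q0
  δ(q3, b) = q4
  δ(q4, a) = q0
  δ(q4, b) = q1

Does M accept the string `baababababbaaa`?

accepted

q2 --b--> q1
q1 --a--> q4
q4 --a--> q0
q0 --b--> q0
q0 --a--> q1
q1 --b--> q0
q0 --a--> q1
q1 --b--> q0
q0 --a--> q1
q1 --b--> q0
q0 --b--> q0
q0 --a--> q1
q1 --a--> q4
q4 --a--> q0
End in state q0, which is an accepting state.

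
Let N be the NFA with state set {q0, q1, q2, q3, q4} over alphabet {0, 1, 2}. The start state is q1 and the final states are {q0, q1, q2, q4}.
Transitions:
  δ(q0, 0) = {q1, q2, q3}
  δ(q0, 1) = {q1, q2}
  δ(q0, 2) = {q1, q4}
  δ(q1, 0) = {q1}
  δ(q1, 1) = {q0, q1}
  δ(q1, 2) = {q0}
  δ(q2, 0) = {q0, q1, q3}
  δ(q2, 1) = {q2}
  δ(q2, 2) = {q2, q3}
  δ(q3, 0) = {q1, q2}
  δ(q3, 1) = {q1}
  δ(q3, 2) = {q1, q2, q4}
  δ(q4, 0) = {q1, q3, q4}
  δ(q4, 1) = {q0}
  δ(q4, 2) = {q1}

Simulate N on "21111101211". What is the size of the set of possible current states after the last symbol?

Start: {q1}
read 2: {q0}
read 1: {q1, q2}
read 1: {q0, q1, q2}
read 1: {q0, q1, q2}
read 1: {q0, q1, q2}
read 1: {q0, q1, q2}
read 0: {q0, q1, q2, q3}
read 1: {q0, q1, q2}
read 2: {q0, q1, q2, q3, q4}
read 1: {q0, q1, q2}
read 1: {q0, q1, q2}
Final reachable set {q0, q1, q2} has 3 states.

3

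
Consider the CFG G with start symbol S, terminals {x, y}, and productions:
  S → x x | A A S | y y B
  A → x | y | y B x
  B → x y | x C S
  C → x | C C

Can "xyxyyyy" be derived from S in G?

no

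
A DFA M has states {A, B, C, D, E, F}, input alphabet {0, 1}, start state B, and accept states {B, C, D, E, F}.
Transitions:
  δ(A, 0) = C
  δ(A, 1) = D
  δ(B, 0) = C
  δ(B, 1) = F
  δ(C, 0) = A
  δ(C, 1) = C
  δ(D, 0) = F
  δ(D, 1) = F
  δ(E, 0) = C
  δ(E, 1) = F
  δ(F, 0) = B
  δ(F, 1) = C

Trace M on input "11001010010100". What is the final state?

C

B --1--> F
F --1--> C
C --0--> A
A --0--> C
C --1--> C
C --0--> A
A --1--> D
D --0--> F
F --0--> B
B --1--> F
F --0--> B
B --1--> F
F --0--> B
B --0--> C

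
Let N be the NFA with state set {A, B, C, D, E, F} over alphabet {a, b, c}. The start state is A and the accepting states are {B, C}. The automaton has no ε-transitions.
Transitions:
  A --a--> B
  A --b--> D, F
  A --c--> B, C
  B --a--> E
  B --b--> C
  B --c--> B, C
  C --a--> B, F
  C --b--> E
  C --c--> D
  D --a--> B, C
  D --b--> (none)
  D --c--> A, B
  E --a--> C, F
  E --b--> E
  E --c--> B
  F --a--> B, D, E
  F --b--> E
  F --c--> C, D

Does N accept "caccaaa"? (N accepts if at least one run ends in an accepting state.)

Start: {A}
read c: {B, C}
read a: {B, E, F}
read c: {B, C, D}
read c: {A, B, C, D}
read a: {B, C, E, F}
read a: {B, C, D, E, F}
read a: {B, C, D, E, F}
Reachable ∩ accepting = {B, C} — nonempty.

accepted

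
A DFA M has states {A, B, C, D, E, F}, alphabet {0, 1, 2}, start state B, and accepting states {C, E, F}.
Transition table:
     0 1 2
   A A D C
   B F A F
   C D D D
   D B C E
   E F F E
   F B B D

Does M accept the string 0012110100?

B --0--> F
F --0--> B
B --1--> A
A --2--> C
C --1--> D
D --1--> C
C --0--> D
D --1--> C
C --0--> D
D --0--> B
End in state B, which is not an accepting state.

rejected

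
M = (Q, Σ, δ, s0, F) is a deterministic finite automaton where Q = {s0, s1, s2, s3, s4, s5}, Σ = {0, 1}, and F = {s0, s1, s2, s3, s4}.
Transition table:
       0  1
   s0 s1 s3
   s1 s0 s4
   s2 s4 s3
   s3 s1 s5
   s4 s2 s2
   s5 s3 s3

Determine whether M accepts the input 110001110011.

s0 --1--> s3
s3 --1--> s5
s5 --0--> s3
s3 --0--> s1
s1 --0--> s0
s0 --1--> s3
s3 --1--> s5
s5 --1--> s3
s3 --0--> s1
s1 --0--> s0
s0 --1--> s3
s3 --1--> s5
End in state s5, which is not an accepting state.

rejected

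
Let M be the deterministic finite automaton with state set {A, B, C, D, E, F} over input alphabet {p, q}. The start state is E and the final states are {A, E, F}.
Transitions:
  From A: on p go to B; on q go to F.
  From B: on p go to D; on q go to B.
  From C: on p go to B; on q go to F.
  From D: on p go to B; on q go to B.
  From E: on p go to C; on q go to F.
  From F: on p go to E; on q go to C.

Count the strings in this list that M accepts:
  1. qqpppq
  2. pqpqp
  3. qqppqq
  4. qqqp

qqpppq: rejected
pqpqp: accepted
qqppqq: rejected
qqqp: accepted

2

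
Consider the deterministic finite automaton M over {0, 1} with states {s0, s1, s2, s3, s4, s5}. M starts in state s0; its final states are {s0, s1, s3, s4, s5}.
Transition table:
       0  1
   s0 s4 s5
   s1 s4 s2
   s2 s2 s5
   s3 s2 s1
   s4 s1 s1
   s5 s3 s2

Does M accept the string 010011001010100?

accepted

s0 --0--> s4
s4 --1--> s1
s1 --0--> s4
s4 --0--> s1
s1 --1--> s2
s2 --1--> s5
s5 --0--> s3
s3 --0--> s2
s2 --1--> s5
s5 --0--> s3
s3 --1--> s1
s1 --0--> s4
s4 --1--> s1
s1 --0--> s4
s4 --0--> s1
End in state s1, which is an accepting state.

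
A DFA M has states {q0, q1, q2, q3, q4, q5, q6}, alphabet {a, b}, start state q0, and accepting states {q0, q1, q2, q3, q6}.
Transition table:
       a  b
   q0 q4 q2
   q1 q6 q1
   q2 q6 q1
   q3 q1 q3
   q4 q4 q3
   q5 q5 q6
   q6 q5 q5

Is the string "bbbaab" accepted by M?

accepted

q0 --b--> q2
q2 --b--> q1
q1 --b--> q1
q1 --a--> q6
q6 --a--> q5
q5 --b--> q6
End in state q6, which is an accepting state.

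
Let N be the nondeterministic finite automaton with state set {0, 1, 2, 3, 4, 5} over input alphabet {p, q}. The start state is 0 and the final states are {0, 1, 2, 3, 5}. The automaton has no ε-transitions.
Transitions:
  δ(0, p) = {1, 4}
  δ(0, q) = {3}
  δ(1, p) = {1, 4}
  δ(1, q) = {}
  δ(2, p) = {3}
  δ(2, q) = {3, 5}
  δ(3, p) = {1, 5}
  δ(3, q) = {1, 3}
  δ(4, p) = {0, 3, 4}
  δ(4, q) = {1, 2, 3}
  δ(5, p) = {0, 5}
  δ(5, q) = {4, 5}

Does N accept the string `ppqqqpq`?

Start: {0}
read p: {1, 4}
read p: {0, 1, 3, 4}
read q: {1, 2, 3}
read q: {1, 3, 5}
read q: {1, 3, 4, 5}
read p: {0, 1, 3, 4, 5}
read q: {1, 2, 3, 4, 5}
Reachable ∩ accepting = {1, 2, 3, 5} — nonempty.

accepted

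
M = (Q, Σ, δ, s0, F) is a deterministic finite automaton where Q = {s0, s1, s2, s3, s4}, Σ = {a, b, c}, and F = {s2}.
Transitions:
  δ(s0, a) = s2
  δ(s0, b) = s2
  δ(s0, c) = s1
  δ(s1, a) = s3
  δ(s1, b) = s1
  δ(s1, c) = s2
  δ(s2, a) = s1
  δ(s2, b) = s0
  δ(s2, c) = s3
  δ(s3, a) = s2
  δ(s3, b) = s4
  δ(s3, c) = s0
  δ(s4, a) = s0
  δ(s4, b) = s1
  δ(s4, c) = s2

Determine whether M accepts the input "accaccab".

s0 --a--> s2
s2 --c--> s3
s3 --c--> s0
s0 --a--> s2
s2 --c--> s3
s3 --c--> s0
s0 --a--> s2
s2 --b--> s0
End in state s0, which is not an accepting state.

rejected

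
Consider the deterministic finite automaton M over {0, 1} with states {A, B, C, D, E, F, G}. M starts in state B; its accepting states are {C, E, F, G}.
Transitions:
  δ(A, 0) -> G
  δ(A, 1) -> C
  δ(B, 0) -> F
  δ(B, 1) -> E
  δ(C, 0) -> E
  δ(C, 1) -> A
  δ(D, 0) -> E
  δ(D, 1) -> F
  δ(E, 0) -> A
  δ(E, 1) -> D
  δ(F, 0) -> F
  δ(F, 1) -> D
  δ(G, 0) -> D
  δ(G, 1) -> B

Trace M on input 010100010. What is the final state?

F

B --0--> F
F --1--> D
D --0--> E
E --1--> D
D --0--> E
E --0--> A
A --0--> G
G --1--> B
B --0--> F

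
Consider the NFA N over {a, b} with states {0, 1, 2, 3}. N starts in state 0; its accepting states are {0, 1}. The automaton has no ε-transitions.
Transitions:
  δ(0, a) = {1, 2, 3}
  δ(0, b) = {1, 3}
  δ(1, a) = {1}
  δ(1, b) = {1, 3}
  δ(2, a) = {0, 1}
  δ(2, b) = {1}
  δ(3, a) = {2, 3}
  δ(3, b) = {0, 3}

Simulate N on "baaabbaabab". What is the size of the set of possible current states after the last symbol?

Start: {0}
read b: {1, 3}
read a: {1, 2, 3}
read a: {0, 1, 2, 3}
read a: {0, 1, 2, 3}
read b: {0, 1, 3}
read b: {0, 1, 3}
read a: {1, 2, 3}
read a: {0, 1, 2, 3}
read b: {0, 1, 3}
read a: {1, 2, 3}
read b: {0, 1, 3}
Final reachable set {0, 1, 3} has 3 states.

3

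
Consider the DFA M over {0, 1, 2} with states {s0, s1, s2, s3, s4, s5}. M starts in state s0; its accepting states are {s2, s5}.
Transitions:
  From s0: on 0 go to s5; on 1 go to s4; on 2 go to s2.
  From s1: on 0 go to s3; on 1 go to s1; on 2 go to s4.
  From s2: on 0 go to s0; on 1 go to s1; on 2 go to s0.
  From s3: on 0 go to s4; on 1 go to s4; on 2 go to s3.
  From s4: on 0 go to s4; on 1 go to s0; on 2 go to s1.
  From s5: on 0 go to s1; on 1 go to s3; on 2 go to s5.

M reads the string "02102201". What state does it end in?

s0 --0--> s5
s5 --2--> s5
s5 --1--> s3
s3 --0--> s4
s4 --2--> s1
s1 --2--> s4
s4 --0--> s4
s4 --1--> s0

s0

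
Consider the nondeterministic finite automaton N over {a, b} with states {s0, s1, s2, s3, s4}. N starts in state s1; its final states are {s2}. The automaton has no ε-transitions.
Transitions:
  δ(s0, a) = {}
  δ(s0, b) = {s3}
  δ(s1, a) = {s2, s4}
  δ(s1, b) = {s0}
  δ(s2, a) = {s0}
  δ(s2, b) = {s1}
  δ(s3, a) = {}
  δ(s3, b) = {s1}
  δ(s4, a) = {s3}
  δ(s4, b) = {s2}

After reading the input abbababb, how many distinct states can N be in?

Start: {s1}
read a: {s2, s4}
read b: {s1, s2}
read b: {s0, s1}
read a: {s2, s4}
read b: {s1, s2}
read a: {s0, s2, s4}
read b: {s1, s2, s3}
read b: {s0, s1}
Final reachable set {s0, s1} has 2 states.

2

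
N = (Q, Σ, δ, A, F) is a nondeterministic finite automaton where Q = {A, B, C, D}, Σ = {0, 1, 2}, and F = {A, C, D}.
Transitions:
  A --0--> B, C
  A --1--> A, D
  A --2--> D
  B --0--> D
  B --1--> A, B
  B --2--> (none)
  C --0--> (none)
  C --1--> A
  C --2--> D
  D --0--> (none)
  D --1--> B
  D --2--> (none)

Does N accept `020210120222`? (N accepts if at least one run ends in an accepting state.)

rejected

Start: {A}
read 0: {B, C}
read 2: {D}
read 0: {}
The reachable set is empty and stays empty for the remaining 9 symbols.
Reachable ∩ accepting = {} — empty.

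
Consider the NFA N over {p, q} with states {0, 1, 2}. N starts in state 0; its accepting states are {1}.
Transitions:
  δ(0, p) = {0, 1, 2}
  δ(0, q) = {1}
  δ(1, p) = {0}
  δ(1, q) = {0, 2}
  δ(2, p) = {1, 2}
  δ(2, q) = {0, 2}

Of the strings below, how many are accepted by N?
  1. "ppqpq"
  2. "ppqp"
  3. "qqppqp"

"ppqpq": accepted
"ppqp": accepted
"qqppqp": accepted

3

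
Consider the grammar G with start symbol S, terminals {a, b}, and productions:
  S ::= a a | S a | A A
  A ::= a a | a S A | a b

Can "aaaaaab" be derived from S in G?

yes

S ⇒ AA ⇒ aaA ⇒ aaaSA ⇒ aaaaaA ⇒ aaaaaab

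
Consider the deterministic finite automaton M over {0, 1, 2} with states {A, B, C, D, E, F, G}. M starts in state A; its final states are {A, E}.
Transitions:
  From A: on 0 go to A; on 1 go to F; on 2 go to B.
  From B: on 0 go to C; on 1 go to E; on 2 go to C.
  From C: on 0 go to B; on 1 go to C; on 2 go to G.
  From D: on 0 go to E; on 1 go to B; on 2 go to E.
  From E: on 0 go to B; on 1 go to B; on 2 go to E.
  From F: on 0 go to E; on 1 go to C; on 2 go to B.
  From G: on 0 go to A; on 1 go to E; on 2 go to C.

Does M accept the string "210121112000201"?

accepted

A --2--> B
B --1--> E
E --0--> B
B --1--> E
E --2--> E
E --1--> B
B --1--> E
E --1--> B
B --2--> C
C --0--> B
B --0--> C
C --0--> B
B --2--> C
C --0--> B
B --1--> E
End in state E, which is an accepting state.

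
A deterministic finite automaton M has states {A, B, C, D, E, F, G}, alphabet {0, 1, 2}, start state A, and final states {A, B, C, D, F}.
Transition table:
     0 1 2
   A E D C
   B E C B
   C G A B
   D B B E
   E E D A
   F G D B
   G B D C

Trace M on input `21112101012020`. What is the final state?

E

A --2--> C
C --1--> A
A --1--> D
D --1--> B
B --2--> B
B --1--> C
C --0--> G
G --1--> D
D --0--> B
B --1--> C
C --2--> B
B --0--> E
E --2--> A
A --0--> E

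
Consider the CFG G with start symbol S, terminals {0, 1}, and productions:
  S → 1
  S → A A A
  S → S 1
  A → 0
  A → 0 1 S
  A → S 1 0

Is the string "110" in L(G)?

no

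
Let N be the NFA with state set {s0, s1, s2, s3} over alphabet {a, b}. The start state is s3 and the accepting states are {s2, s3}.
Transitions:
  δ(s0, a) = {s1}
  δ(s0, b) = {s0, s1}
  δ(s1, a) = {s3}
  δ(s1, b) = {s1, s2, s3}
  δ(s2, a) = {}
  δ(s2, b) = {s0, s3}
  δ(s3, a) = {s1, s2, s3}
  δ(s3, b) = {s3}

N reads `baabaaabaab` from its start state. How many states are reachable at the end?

Start: {s3}
read b: {s3}
read a: {s1, s2, s3}
read a: {s1, s2, s3}
read b: {s0, s1, s2, s3}
read a: {s1, s2, s3}
read a: {s1, s2, s3}
read a: {s1, s2, s3}
read b: {s0, s1, s2, s3}
read a: {s1, s2, s3}
read a: {s1, s2, s3}
read b: {s0, s1, s2, s3}
Final reachable set {s0, s1, s2, s3} has 4 states.

4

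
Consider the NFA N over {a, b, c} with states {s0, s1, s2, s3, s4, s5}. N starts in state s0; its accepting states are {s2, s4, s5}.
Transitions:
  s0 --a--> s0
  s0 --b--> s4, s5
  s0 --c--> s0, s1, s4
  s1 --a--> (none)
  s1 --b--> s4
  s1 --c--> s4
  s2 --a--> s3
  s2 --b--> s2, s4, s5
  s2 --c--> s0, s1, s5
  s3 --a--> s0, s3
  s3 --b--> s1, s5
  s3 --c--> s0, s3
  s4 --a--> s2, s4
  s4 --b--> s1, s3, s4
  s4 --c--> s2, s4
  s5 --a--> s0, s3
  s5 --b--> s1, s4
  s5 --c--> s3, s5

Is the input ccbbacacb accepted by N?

accepted

Start: {s0}
read c: {s0, s1, s4}
read c: {s0, s1, s2, s4}
read b: {s1, s2, s3, s4, s5}
read b: {s1, s2, s3, s4, s5}
read a: {s0, s2, s3, s4}
read c: {s0, s1, s2, s3, s4, s5}
read a: {s0, s2, s3, s4}
read c: {s0, s1, s2, s3, s4, s5}
read b: {s1, s2, s3, s4, s5}
Reachable ∩ accepting = {s2, s4, s5} — nonempty.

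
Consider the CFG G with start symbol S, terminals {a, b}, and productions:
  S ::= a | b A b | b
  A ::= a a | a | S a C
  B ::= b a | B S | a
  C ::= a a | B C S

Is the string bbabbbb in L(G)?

no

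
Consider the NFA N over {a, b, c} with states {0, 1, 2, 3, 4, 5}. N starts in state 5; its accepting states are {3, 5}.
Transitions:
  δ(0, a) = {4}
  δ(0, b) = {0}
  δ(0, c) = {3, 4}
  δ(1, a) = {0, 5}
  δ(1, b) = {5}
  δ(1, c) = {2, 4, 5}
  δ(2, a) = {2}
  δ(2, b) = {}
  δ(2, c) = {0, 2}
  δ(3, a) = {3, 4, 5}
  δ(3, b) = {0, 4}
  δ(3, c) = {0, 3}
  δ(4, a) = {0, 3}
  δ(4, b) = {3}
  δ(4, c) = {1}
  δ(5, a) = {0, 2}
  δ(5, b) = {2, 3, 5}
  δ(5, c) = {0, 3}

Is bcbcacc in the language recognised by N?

accepted

Start: {5}
read b: {2, 3, 5}
read c: {0, 2, 3}
read b: {0, 4}
read c: {1, 3, 4}
read a: {0, 3, 4, 5}
read c: {0, 1, 3, 4}
read c: {0, 1, 2, 3, 4, 5}
Reachable ∩ accepting = {3, 5} — nonempty.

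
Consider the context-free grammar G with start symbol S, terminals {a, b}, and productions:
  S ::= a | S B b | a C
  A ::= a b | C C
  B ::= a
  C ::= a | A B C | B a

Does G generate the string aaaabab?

yes

S ⇒ SBb ⇒ SBbBb ⇒ aCBbBb ⇒ aBaBbBb ⇒ aaaBbBb ⇒ aaaabBb ⇒ aaaabab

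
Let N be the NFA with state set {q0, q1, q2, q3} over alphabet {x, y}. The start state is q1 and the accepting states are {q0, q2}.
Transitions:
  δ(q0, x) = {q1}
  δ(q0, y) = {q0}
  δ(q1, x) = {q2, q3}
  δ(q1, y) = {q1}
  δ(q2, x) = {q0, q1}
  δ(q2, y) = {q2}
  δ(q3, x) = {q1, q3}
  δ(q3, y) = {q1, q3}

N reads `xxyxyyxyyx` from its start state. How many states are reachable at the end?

4

Start: {q1}
read x: {q2, q3}
read x: {q0, q1, q3}
read y: {q0, q1, q3}
read x: {q1, q2, q3}
read y: {q1, q2, q3}
read y: {q1, q2, q3}
read x: {q0, q1, q2, q3}
read y: {q0, q1, q2, q3}
read y: {q0, q1, q2, q3}
read x: {q0, q1, q2, q3}
Final reachable set {q0, q1, q2, q3} has 4 states.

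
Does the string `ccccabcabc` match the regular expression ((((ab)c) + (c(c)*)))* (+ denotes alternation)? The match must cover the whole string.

Split into 6 pieces c · c · c · c · abc · abc; each matches (((ab)c)+(c(c)*)).

yes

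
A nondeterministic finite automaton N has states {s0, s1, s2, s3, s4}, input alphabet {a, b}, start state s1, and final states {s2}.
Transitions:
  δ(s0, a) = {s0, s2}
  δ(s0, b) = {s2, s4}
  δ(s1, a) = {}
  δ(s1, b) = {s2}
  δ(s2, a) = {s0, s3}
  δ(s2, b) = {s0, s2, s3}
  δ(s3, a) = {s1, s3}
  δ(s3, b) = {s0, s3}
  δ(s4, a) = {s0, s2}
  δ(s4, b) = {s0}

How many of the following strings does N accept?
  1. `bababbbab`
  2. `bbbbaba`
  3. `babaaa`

`bababbbab`: accepted
`bbbbaba`: accepted
`babaaa`: accepted

3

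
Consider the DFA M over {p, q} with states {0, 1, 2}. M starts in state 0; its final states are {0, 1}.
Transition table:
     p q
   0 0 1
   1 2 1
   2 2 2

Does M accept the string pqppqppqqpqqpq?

0 --p--> 0
0 --q--> 1
1 --p--> 2
2 --p--> 2
2 --q--> 2
2 --p--> 2
2 --p--> 2
2 --q--> 2
2 --q--> 2
2 --p--> 2
2 --q--> 2
2 --q--> 2
2 --p--> 2
2 --q--> 2
End in state 2, which is not an accepting state.

rejected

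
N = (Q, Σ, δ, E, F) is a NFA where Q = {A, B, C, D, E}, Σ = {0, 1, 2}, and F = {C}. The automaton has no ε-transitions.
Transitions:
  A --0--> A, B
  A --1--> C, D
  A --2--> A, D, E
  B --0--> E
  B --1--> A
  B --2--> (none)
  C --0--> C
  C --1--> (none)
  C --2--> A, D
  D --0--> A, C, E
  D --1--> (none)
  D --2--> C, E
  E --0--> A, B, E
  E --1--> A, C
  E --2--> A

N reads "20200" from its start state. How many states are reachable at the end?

Start: {E}
read 2: {A}
read 0: {A, B}
read 2: {A, D, E}
read 0: {A, B, C, E}
read 0: {A, B, C, E}
Final reachable set {A, B, C, E} has 4 states.

4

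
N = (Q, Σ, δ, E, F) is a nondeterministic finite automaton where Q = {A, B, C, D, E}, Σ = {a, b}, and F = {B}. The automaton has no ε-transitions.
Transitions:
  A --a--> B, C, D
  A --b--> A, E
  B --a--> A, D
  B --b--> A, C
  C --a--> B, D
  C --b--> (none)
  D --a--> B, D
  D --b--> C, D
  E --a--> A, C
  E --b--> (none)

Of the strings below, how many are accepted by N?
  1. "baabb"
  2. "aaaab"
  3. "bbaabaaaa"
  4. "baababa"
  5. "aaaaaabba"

"baabb": rejected
"aaaab": rejected
"bbaabaaaa": rejected
"baababa": rejected
"aaaaaabba": accepted

1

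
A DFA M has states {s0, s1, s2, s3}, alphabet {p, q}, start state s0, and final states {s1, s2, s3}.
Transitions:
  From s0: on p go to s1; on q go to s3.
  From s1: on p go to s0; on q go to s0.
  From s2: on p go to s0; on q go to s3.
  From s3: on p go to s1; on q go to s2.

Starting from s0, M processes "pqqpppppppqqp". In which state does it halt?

s1

s0 --p--> s1
s1 --q--> s0
s0 --q--> s3
s3 --p--> s1
s1 --p--> s0
s0 --p--> s1
s1 --p--> s0
s0 --p--> s1
s1 --p--> s0
s0 --p--> s1
s1 --q--> s0
s0 --q--> s3
s3 --p--> s1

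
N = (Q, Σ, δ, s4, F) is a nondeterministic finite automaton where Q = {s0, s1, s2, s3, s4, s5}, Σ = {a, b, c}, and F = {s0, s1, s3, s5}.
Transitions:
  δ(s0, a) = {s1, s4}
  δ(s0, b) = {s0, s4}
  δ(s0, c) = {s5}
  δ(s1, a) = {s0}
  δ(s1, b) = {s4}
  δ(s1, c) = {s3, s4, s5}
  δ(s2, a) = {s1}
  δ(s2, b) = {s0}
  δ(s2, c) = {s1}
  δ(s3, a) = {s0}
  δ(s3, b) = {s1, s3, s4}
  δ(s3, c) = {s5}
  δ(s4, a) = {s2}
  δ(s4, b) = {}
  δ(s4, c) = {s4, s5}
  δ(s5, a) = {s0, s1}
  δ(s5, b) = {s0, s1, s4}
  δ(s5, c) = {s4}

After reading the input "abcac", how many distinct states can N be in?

3

Start: {s4}
read a: {s2}
read b: {s0}
read c: {s5}
read a: {s0, s1}
read c: {s3, s4, s5}
Final reachable set {s3, s4, s5} has 3 states.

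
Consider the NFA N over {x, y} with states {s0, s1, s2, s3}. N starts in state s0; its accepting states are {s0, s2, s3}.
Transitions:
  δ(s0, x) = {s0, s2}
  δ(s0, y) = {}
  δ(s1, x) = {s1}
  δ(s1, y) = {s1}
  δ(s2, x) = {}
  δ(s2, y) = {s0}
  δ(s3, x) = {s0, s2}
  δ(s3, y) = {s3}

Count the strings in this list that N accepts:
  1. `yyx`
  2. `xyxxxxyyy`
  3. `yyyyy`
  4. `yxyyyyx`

0

`yyx`: rejected
`xyxxxxyyy`: rejected
`yyyyy`: rejected
`yxyyyyx`: rejected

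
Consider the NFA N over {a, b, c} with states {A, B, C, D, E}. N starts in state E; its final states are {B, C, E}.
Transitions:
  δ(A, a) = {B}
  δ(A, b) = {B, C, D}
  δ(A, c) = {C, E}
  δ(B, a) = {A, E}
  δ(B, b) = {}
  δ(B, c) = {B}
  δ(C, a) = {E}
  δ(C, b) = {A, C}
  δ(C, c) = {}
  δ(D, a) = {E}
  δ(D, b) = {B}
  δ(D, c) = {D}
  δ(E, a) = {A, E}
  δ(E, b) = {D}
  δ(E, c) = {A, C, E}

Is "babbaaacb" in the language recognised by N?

Start: {E}
read b: {D}
read a: {E}
read b: {D}
read b: {B}
read a: {A, E}
read a: {A, B, E}
read a: {A, B, E}
read c: {A, B, C, E}
read b: {A, B, C, D}
Reachable ∩ accepting = {B, C} — nonempty.

accepted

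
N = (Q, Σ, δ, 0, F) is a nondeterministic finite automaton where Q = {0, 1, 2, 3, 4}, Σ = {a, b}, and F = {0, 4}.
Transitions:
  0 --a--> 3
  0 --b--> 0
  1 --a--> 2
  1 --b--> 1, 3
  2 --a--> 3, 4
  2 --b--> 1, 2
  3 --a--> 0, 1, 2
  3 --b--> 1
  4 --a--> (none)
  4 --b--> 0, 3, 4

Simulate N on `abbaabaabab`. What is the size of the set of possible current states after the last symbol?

5

Start: {0}
read a: {3}
read b: {1}
read b: {1, 3}
read a: {0, 1, 2}
read a: {2, 3, 4}
read b: {0, 1, 2, 3, 4}
read a: {0, 1, 2, 3, 4}
read a: {0, 1, 2, 3, 4}
read b: {0, 1, 2, 3, 4}
read a: {0, 1, 2, 3, 4}
read b: {0, 1, 2, 3, 4}
Final reachable set {0, 1, 2, 3, 4} has 5 states.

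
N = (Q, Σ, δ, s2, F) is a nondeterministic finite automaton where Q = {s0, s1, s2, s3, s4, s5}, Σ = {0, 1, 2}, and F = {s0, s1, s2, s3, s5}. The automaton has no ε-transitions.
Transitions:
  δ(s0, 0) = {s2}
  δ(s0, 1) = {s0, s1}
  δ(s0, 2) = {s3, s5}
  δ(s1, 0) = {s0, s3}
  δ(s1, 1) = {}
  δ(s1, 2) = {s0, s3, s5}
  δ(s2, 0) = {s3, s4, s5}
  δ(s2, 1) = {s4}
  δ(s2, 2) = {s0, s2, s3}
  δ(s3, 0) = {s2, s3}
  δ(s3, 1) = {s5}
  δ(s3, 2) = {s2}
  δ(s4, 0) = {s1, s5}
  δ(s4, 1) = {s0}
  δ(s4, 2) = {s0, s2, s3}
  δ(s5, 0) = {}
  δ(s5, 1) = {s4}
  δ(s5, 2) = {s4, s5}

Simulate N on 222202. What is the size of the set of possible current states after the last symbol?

Start: {s2}
read 2: {s0, s2, s3}
read 2: {s0, s2, s3, s5}
read 2: {s0, s2, s3, s4, s5}
read 2: {s0, s2, s3, s4, s5}
read 0: {s1, s2, s3, s4, s5}
read 2: {s0, s2, s3, s4, s5}
Final reachable set {s0, s2, s3, s4, s5} has 5 states.

5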